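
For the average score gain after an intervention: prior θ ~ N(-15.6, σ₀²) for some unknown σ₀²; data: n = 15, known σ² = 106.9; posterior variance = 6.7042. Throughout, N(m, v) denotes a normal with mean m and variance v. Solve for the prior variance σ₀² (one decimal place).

For the Normal–Normal model with known σ², precisions add: τ_n = τ₀ + n/σ².
So 1/σ₀² = 1/6.7042 − 15/106.9 = 0.149160 − 0.140318 = 0.008842.
Hence σ₀² = 1/0.008842 ≈ 113.1.

σ₀² = 113.1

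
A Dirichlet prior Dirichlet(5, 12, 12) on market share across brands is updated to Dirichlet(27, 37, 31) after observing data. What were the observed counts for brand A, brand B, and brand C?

counts (22, 25, 19)

For a Dirichlet(α) prior with multinomial counts c, the posterior is Dirichlet(α + c) componentwise.
Counts are posterior − prior componentwise: 27−5=22, 37−12=25, 31−12=19.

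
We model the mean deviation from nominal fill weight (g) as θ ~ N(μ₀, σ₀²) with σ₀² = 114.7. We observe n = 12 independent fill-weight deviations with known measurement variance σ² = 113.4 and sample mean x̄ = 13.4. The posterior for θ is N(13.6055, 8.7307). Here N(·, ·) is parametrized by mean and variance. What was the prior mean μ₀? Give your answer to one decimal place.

μ₀ = 16.1

The posterior mean is a precision-weighted average: μ_n = (τ₀μ₀ + τ_data·x̄)/(τ₀+τ_data), with τ₀=1/σ₀² and τ_data=n/σ².
Here τ₀ = 1/114.7 = 0.008718 and τ_data = 12/113.4 = 0.105820, so τ_n = 0.114538.
Rearranging for μ₀: μ₀ = (μ_n·τ_n − τ_data·x̄)/τ₀ = (13.6055·0.114538 − 0.105820·13.4) / 0.008718 = 0.140359/0.008718 ≈ 16.1.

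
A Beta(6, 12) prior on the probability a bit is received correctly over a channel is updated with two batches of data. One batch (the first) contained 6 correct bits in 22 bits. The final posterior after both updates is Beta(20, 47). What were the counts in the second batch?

8 correct bits and 19 errors

Because Beta–binomial updating is additive in the counts, the combined data contributed (α_post−α_prior, β_post−β_prior) successes and failures.
Total across both batches: 20−6=14 correct bits, 47−12=35 errors.
Subtract the first batch: 14−6=8 correct bits and 35−16=19 errors.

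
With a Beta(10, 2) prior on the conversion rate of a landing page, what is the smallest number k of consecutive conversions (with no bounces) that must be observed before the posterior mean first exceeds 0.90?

k = 9

After k conversions and 0 bounces the posterior is Beta(10+k, 2), with mean (10+k)/(10+2+k).
Set (10+k)/(12+k) > 0.90 and solve: k > (0.90·12 − 10)/(1 − 0.90) = 8.000.
The smallest integer exceeding 8.000 is 9.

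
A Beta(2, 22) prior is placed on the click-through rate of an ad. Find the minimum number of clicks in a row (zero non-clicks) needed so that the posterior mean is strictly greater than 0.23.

After k clicks and 0 non-clicks the posterior is Beta(2+k, 22), with mean (2+k)/(2+22+k).
Set (2+k)/(24+k) > 0.23 and solve: k > (0.23·24 − 2)/(1 − 0.23) = 4.571.
The smallest integer exceeding 4.571 is 5.

k = 5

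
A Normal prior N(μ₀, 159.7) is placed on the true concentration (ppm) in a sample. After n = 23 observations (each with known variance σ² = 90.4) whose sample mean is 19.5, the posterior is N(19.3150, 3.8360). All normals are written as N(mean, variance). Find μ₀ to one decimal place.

μ₀ = 11.8

With known observation variance, the Normal–Normal posterior has precision τ_n = τ₀ + n/σ² and mean μ_n = (τ₀μ₀ + (n/σ²)x̄)/τ_n.
Here τ₀ = 1/159.7 = 0.006262 and τ_data = 23/90.4 = 0.254425, so τ_n = 0.260687.
Rearranging for μ₀: μ₀ = (μ_n·τ_n − τ_data·x̄)/τ₀ = (19.3150·0.260687 − 0.254425·19.5) / 0.006262 = 0.073882/0.006262 ≈ 11.8.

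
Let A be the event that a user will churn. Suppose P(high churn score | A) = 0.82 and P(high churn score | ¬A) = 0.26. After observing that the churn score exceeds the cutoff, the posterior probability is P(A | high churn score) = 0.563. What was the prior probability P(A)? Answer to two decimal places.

In odds form, posterior odds = prior odds × likelihood ratio, so prior odds = posterior odds ÷ LR.
Posterior odds = 0.563/(1−0.563) = 1.2883. LR = 0.82/0.26 = 3.1538.
Prior odds = 1.2883/3.1538 = 0.4085, so P(A) = 0.4085/(1+0.4085) ≈ 0.29.

P(A) = 0.29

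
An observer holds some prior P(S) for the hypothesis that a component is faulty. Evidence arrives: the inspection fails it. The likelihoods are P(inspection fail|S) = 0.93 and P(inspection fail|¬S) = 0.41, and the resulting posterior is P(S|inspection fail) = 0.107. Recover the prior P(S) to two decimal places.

Bayes' rule in odds form gives O(S|E) = O(S)·[P(E|S)/P(E|¬S)], hence O(S) = O(S|E)/LR.
Posterior odds = 0.107/(1−0.107) = 0.1198. LR = 0.93/0.41 = 2.2683.
Prior odds = 0.1198/2.2683 = 0.0528, so P(S) = 0.0528/(1+0.0528) ≈ 0.05.

P(S) = 0.05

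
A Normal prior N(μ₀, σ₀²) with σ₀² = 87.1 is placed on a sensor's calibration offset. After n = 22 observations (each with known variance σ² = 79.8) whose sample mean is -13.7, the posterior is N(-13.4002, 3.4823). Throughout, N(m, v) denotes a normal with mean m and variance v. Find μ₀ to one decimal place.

μ₀ = -6.2

With known observation variance, the Normal–Normal posterior has precision τ_n = τ₀ + n/σ² and mean μ_n = (τ₀μ₀ + (n/σ²)x̄)/τ_n.
Here τ₀ = 1/87.1 = 0.011481 and τ_data = 22/79.8 = 0.275689, so τ_n = 0.287170.
Rearranging for μ₀: μ₀ = (μ_n·τ_n − τ_data·x̄)/τ₀ = (-13.4002·0.287170 − 0.275689·-13.7) / 0.011481 = -0.071196/0.011481 ≈ -6.2.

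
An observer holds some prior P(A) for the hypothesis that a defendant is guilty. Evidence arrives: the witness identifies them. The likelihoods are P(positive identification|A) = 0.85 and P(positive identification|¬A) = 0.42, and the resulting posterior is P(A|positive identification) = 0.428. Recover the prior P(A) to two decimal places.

P(A) = 0.27

Bayes' rule in odds form gives O(A|E) = O(A)·[P(E|A)/P(E|¬A)], hence O(A) = O(A|E)/LR.
Posterior odds = 0.428/(1−0.428) = 0.7483. LR = 0.85/0.42 = 2.0238.
Prior odds = 0.7483/2.0238 = 0.3697, so P(A) = 0.3697/(1+0.3697) ≈ 0.27.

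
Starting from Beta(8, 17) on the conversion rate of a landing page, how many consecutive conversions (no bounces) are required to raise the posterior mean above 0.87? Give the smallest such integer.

k = 106

After k conversions and 0 bounces the posterior is Beta(8+k, 17), with mean (8+k)/(8+17+k).
Set (8+k)/(25+k) > 0.87 and solve: k > (0.87·25 − 8)/(1 − 0.87) = 105.769.
The smallest integer exceeding 105.769 is 106.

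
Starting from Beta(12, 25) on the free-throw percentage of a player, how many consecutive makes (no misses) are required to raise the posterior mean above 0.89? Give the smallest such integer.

k = 191

After k makes and 0 misses the posterior is Beta(12+k, 25), with mean (12+k)/(12+25+k).
Set (12+k)/(37+k) > 0.89 and solve: k > (0.89·37 − 12)/(1 − 0.89) = 190.273.
The smallest integer exceeding 190.273 is 191, and checking k=191: (203)/(228) = 0.8904 > 0.89.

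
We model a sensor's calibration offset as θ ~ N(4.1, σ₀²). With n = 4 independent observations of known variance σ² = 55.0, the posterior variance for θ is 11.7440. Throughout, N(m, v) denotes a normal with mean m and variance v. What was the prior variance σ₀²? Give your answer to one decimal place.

For the Normal–Normal model with known σ², precisions add: τ_n = τ₀ + n/σ².
So 1/σ₀² = 1/11.7440 − 4/55.0 = 0.085150 − 0.072727 = 0.012423.
Hence σ₀² = 1/0.012423 ≈ 80.5.

σ₀² = 80.5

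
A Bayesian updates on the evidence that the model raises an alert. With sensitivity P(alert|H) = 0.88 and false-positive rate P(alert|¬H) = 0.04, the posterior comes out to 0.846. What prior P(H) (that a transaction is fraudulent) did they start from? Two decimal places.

P(H) = 0.20

Bayes' rule in odds form gives O(H|E) = O(H)·[P(E|H)/P(E|¬H)], hence O(H) = O(H|E)/LR.
Posterior odds = 0.846/(1−0.846) = 5.4935. LR = 0.88/0.04 = 22.0000.
Prior odds = 5.4935/22.0000 = 0.2497, so P(H) = 0.2497/(1+0.2497) ≈ 0.20.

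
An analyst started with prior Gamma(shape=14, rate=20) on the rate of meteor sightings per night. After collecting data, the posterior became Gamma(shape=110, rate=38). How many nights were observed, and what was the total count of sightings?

n = 18 nights with total 96 sightings

Gamma–Poisson conjugacy: posterior shape = α + Σxᵢ, posterior rate = β + n.
Matching: Σxᵢ = 110 − 14 = 96 and n = 38 − 20 = 18.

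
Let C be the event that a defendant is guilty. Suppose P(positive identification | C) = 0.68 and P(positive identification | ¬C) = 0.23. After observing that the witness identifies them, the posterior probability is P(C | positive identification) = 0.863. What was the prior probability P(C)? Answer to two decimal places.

In odds form, posterior odds = prior odds × likelihood ratio, so prior odds = posterior odds ÷ LR.
Posterior odds = 0.863/(1−0.863) = 6.2993. LR = 0.68/0.23 = 2.9565.
Prior odds = 6.2993/2.9565 = 2.1307, so P(C) = 2.1307/(1+2.1307) ≈ 0.68.

P(C) = 0.68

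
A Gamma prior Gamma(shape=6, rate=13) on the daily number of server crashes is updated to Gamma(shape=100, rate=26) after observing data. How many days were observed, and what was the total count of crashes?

n = 13 days with total 94 crashes

A Gamma(α, β) prior (rate parametrization) on a Poisson rate with n observations summing to S gives posterior Gamma(α+S, β+n).
Matching: Σxᵢ = 100 − 6 = 94 and n = 26 − 13 = 13.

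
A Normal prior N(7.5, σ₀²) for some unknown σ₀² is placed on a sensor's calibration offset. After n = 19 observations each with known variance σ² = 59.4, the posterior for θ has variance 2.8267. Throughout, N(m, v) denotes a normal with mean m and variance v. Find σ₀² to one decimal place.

For the Normal–Normal model with known σ², precisions add: τ_n = τ₀ + n/σ².
So 1/σ₀² = 1/2.8267 − 19/59.4 = 0.353769 − 0.319865 = 0.033904.
Hence σ₀² = 1/0.033904 ≈ 29.5.

σ₀² = 29.5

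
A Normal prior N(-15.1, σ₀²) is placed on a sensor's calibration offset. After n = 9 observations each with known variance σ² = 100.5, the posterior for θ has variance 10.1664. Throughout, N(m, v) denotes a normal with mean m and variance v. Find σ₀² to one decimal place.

For the Normal–Normal model with known σ², precisions add: τ_n = τ₀ + n/σ².
So 1/σ₀² = 1/10.1664 − 9/100.5 = 0.098363 − 0.089552 = 0.008811.
Hence σ₀² = 1/0.008811 ≈ 113.5.

σ₀² = 113.5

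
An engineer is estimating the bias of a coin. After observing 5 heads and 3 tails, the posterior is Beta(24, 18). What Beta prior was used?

Beta(19, 15)

Beta is conjugate to the binomial likelihood: posterior = Beta(α+s, β+f).
So α = 24 − 5 = 19 and β = 18 − 3 = 15.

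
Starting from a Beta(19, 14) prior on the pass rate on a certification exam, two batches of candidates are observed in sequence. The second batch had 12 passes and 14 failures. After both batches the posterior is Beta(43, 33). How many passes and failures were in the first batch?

Sequential conjugate updates are equivalent to a single update on the pooled data, so total successes = posterior α − prior α and total failures = posterior β − prior β.
Total across both batches: 43−19=24 passes, 33−14=19 failures.
Subtract the second batch: 24−12=12 passes and 19−14=5 failures.

12 passes and 5 failures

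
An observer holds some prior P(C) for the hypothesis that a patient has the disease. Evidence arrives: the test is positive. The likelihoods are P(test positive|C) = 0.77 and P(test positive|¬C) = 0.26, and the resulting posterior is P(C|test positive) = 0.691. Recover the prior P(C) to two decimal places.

P(C) = 0.43

In odds form, posterior odds = prior odds × likelihood ratio, so prior odds = posterior odds ÷ LR.
Posterior odds = 0.691/(1−0.691) = 2.2362. LR = 0.77/0.26 = 2.9615.
Prior odds = 2.2362/2.9615 = 0.7551, so P(C) = 0.7551/(1+0.7551) ≈ 0.43.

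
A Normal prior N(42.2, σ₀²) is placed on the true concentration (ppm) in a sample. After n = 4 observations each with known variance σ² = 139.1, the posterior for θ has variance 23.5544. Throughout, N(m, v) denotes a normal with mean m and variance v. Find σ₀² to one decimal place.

Posterior precision equals prior precision plus data precision: 1/σ_n² = 1/σ₀² + n/σ².
So 1/σ₀² = 1/23.5544 − 4/139.1 = 0.042455 − 0.028756 = 0.013699.
Hence σ₀² = 1/0.013699 ≈ 73.0.

σ₀² = 73.0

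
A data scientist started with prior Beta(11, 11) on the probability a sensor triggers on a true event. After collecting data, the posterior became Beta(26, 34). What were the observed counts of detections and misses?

A Beta(α, β) prior with s successes and f failures in binomial data gives a Beta(α+s, β+f) posterior.
So s = 26 − 11 = 15 and f = 34 − 11 = 23.

15 detections and 23 misses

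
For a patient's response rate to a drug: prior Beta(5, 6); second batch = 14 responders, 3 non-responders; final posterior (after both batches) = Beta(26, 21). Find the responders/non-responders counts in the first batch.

7 responders and 12 non-responders

Because Beta–binomial updating is additive in the counts, the combined data contributed (α_post−α_prior, β_post−β_prior) successes and failures.
Total across both batches: 26−5=21 responders, 21−6=15 non-responders.
Subtract the second batch: 21−14=7 responders and 15−3=12 non-responders.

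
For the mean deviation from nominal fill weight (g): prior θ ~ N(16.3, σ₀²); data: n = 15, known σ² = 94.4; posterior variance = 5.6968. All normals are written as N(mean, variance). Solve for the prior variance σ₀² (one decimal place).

σ₀² = 60.1

Posterior precision equals prior precision plus data precision: 1/σ_n² = 1/σ₀² + n/σ².
So 1/σ₀² = 1/5.6968 − 15/94.4 = 0.175537 − 0.158898 = 0.016639.
Hence σ₀² = 1/0.016639 ≈ 60.1.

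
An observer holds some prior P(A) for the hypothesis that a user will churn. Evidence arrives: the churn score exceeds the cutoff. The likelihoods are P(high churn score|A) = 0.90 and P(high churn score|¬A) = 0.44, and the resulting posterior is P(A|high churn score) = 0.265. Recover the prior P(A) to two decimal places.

P(A) = 0.15

Bayes' rule in odds form gives O(A|E) = O(A)·[P(E|A)/P(E|¬A)], hence O(A) = O(A|E)/LR.
Posterior odds = 0.265/(1−0.265) = 0.3605. LR = 0.90/0.44 = 2.0455.
Prior odds = 0.3605/2.0455 = 0.1762, so P(A) = 0.1762/(1+0.1762) ≈ 0.15.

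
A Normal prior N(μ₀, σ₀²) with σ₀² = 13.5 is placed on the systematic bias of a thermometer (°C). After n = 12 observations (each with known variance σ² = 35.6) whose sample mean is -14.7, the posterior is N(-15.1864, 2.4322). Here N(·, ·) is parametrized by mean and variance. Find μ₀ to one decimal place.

The posterior mean is a precision-weighted average: μ_n = (τ₀μ₀ + τ_data·x̄)/(τ₀+τ_data), with τ₀=1/σ₀² and τ_data=n/σ².
Here τ₀ = 1/13.5 = 0.074074 and τ_data = 12/35.6 = 0.337079, so τ_n = 0.411153.
Rearranging for μ₀: μ₀ = (μ_n·τ_n − τ_data·x̄)/τ₀ = (-15.1864·0.411153 − 0.337079·-14.7) / 0.074074 = -1.288873/0.074074 ≈ -17.4.

μ₀ = -17.4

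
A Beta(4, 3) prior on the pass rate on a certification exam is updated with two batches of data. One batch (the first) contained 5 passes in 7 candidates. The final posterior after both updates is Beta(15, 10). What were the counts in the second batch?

Sequential conjugate updates are equivalent to a single update on the pooled data, so total successes = posterior α − prior α and total failures = posterior β − prior β.
Total across both batches: 15−4=11 passes, 10−3=7 failures.
Subtract the first batch: 11−5=6 passes and 7−2=5 failures.

6 passes and 5 failures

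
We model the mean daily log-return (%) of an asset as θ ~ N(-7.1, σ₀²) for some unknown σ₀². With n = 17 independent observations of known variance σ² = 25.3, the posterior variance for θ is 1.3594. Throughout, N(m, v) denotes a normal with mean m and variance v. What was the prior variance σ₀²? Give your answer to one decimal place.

σ₀² = 15.7

For the Normal–Normal model with known σ², precisions add: τ_n = τ₀ + n/σ².
So 1/σ₀² = 1/1.3594 − 17/25.3 = 0.735619 − 0.671937 = 0.063682.
Hence σ₀² = 1/0.063682 ≈ 15.7.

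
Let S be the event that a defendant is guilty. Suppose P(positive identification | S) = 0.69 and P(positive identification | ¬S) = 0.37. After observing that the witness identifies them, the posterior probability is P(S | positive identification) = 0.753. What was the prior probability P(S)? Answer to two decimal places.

P(S) = 0.62

Bayes' rule in odds form gives O(S|E) = O(S)·[P(E|S)/P(E|¬S)], hence O(S) = O(S|E)/LR.
Posterior odds = 0.753/(1−0.753) = 3.0486. LR = 0.69/0.37 = 1.8649.
Prior odds = 3.0486/1.8649 = 1.6347, so P(S) = 1.6347/(1+1.6347) ≈ 0.62.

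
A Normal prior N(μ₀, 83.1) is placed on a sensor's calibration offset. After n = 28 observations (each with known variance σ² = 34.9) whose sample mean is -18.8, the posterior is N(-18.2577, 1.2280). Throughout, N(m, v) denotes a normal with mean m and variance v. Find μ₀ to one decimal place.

μ₀ = 17.9

The posterior mean is a precision-weighted average: μ_n = (τ₀μ₀ + τ_data·x̄)/(τ₀+τ_data), with τ₀=1/σ₀² and τ_data=n/σ².
Here τ₀ = 1/83.1 = 0.012034 and τ_data = 28/34.9 = 0.802292, so τ_n = 0.814326.
Rearranging for μ₀: μ₀ = (μ_n·τ_n − τ_data·x̄)/τ₀ = (-18.2577·0.814326 − 0.802292·-18.8) / 0.012034 = 0.215370/0.012034 ≈ 17.9.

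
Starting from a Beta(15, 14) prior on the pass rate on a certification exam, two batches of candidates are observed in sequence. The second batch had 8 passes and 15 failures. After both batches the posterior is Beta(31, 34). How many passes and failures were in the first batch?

8 passes and 5 failures

Sequential conjugate updates are equivalent to a single update on the pooled data, so total successes = posterior α − prior α and total failures = posterior β − prior β.
Total across both batches: 31−15=16 passes, 34−14=20 failures.
Subtract the second batch: 16−8=8 passes and 20−15=5 failures.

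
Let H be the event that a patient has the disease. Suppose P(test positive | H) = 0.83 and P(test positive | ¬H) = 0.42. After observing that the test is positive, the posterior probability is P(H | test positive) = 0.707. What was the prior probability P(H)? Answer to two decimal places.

Bayes' rule in odds form gives O(H|E) = O(H)·[P(E|H)/P(E|¬H)], hence O(H) = O(H|E)/LR.
Posterior odds = 0.707/(1−0.707) = 2.4130. LR = 0.83/0.42 = 1.9762.
Prior odds = 2.4130/1.9762 = 1.2210, so P(H) = 1.2210/(1+1.2210) ≈ 0.55.

P(H) = 0.55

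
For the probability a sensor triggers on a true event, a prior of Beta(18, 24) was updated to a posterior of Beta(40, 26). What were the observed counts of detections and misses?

Beta is conjugate to the binomial likelihood: posterior = Beta(a+s, b+f).
Match parameters: s=40−18=22, f=26−24=2.

22 detections and 2 misses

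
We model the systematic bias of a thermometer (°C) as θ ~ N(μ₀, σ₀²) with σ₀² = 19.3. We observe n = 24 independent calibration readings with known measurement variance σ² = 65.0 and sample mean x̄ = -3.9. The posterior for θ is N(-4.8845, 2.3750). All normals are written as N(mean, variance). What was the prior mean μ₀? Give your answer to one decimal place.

μ₀ = -11.9

The posterior mean is a precision-weighted average: μ_n = (τ₀μ₀ + τ_data·x̄)/(τ₀+τ_data), with τ₀=1/σ₀² and τ_data=n/σ².
Here τ₀ = 1/19.3 = 0.051813 and τ_data = 24/65.0 = 0.369231, so τ_n = 0.421044.
Rearranging for μ₀: μ₀ = (μ_n·τ_n − τ_data·x̄)/τ₀ = (-4.8845·0.421044 − 0.369231·-3.9) / 0.051813 = -0.616589/0.051813 ≈ -11.9.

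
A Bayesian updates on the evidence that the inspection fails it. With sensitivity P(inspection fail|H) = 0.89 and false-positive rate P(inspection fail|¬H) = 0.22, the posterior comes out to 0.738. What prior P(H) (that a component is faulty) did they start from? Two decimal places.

Bayes' rule in odds form gives O(H|E) = O(H)·[P(E|H)/P(E|¬H)], hence O(H) = O(H|E)/LR.
Posterior odds = 0.738/(1−0.738) = 2.8168. LR = 0.89/0.22 = 4.0455.
Prior odds = 2.8168/4.0455 = 0.6963, so P(H) = 0.6963/(1+0.6963) ≈ 0.41.

P(H) = 0.41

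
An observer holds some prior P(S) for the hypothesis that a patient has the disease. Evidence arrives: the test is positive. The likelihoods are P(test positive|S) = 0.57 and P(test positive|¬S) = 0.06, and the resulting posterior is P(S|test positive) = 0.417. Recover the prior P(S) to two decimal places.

Bayes' rule in odds form gives O(S|E) = O(S)·[P(E|S)/P(E|¬S)], hence O(S) = O(S|E)/LR.
Posterior odds = 0.417/(1−0.417) = 0.7153. LR = 0.57/0.06 = 9.5000.
Prior odds = 0.7153/9.5000 = 0.0753, so P(S) = 0.0753/(1+0.0753) ≈ 0.07.

P(S) = 0.07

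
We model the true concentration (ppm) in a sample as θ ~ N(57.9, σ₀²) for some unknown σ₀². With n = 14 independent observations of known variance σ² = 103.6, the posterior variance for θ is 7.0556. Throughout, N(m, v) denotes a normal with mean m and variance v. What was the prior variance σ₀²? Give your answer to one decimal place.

σ₀² = 151.6

For the Normal–Normal model with known σ², precisions add: τ_n = τ₀ + n/σ².
So 1/σ₀² = 1/7.0556 − 14/103.6 = 0.141731 − 0.135135 = 0.006596.
Hence σ₀² = 1/0.006596 ≈ 151.6.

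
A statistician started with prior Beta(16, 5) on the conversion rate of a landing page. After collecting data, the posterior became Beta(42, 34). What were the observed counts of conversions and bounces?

26 conversions and 29 bounces

Under Beta–binomial conjugacy the posterior parameters are (a+s, b+f).
Match parameters: s=42−16=26, f=34−5=29.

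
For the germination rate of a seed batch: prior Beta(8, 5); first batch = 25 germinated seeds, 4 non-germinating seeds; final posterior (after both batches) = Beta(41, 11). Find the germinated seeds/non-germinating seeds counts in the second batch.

Sequential conjugate updates are equivalent to a single update on the pooled data, so total successes = posterior α − prior α and total failures = posterior β − prior β.
Total across both batches: 41−8=33 germinated seeds, 11−5=6 non-germinating seeds.
Subtract the first batch: 33−25=8 germinated seeds and 6−4=2 non-germinating seeds.

8 germinated seeds and 2 non-germinating seeds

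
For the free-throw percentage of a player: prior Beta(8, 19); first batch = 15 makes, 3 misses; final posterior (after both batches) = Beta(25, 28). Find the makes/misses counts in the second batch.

2 makes and 6 misses

Because Beta–binomial updating is additive in the counts, the combined data contributed (α_post−α_prior, β_post−β_prior) successes and failures.
Total across both batches: 25−8=17 makes, 28−19=9 misses.
Subtract the first batch: 17−15=2 makes and 9−3=6 misses.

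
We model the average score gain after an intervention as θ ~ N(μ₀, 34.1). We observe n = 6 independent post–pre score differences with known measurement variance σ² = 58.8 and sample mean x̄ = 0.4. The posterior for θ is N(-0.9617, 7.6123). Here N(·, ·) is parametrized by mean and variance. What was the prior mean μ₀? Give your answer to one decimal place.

With known observation variance, the Normal–Normal posterior has precision τ_n = τ₀ + n/σ² and mean μ_n = (τ₀μ₀ + (n/σ²)x̄)/τ_n.
Here τ₀ = 1/34.1 = 0.029326 and τ_data = 6/58.8 = 0.102041, so τ_n = 0.131367.
Rearranging for μ₀: μ₀ = (μ_n·τ_n − τ_data·x̄)/τ₀ = (-0.9617·0.131367 − 0.102041·0.4) / 0.029326 = -0.167152/0.029326 ≈ -5.7.

μ₀ = -5.7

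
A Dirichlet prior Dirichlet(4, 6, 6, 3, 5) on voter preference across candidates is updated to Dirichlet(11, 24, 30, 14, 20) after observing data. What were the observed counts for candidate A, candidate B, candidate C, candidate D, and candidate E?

For a Dirichlet(α) prior with multinomial counts c, the posterior is Dirichlet(α + c) componentwise.
Counts are posterior − prior componentwise: 11−4=7, 24−6=18, 30−6=24, 14−3=11, 20−5=15.

counts (7, 18, 24, 11, 15)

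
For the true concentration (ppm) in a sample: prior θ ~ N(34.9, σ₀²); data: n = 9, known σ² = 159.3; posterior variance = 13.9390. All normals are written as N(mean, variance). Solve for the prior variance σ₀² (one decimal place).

Posterior precision equals prior precision plus data precision: 1/σ_n² = 1/σ₀² + n/σ².
So 1/σ₀² = 1/13.9390 − 9/159.3 = 0.071741 − 0.056497 = 0.015244.
Hence σ₀² = 1/0.015244 ≈ 65.6.

σ₀² = 65.6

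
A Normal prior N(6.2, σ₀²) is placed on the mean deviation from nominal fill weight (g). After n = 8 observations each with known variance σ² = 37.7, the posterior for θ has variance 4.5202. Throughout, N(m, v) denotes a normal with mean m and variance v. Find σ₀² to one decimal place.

σ₀² = 110.8

Posterior precision equals prior precision plus data precision: 1/σ_n² = 1/σ₀² + n/σ².
So 1/σ₀² = 1/4.5202 − 8/37.7 = 0.221229 − 0.212202 = 0.009027.
Hence σ₀² = 1/0.009027 ≈ 110.8.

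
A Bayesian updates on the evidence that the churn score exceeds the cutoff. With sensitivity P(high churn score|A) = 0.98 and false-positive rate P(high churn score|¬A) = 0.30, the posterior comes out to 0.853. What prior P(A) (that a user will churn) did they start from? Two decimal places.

P(A) = 0.64

Bayes' rule in odds form gives O(A|E) = O(A)·[P(E|A)/P(E|¬A)], hence O(A) = O(A|E)/LR.
Posterior odds = 0.853/(1−0.853) = 5.8027. LR = 0.98/0.30 = 3.2667.
Prior odds = 5.8027/3.2667 = 1.7763, so P(A) = 1.7763/(1+1.7763) ≈ 0.64.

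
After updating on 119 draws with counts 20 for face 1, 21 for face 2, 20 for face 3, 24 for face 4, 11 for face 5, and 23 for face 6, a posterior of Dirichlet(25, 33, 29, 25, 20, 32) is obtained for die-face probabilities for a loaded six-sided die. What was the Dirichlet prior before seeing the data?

For a Dirichlet(α) prior with multinomial counts c, the posterior is Dirichlet(α + c) componentwise.
Subtract each count from the matching posterior parameter: 25−20=5, 33−21=12, 29−20=9, 25−24=1, 20−11=9, 32−23=9.

Dirichlet(5, 12, 9, 1, 9, 9)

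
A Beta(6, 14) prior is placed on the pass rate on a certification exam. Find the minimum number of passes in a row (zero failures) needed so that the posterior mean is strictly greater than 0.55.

k = 12

After k passes and 0 failures the posterior is Beta(6+k, 14), with mean (6+k)/(6+14+k).
Set (6+k)/(20+k) > 0.55 and solve: k > (0.55·20 − 6)/(1 − 0.55) = 11.111.
The smallest integer exceeding 11.111 is 12, and checking k=12: (18)/(32) = 0.5625 > 0.55.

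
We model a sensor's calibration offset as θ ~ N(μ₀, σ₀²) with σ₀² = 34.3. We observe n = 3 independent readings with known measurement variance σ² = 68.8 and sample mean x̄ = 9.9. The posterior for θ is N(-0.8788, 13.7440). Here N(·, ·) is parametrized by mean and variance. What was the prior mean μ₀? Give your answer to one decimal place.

μ₀ = -17.0

The posterior mean is a precision-weighted average: μ_n = (τ₀μ₀ + τ_data·x̄)/(τ₀+τ_data), with τ₀=1/σ₀² and τ_data=n/σ².
Here τ₀ = 1/34.3 = 0.029155 and τ_data = 3/68.8 = 0.043605, so τ_n = 0.072760.
Rearranging for μ₀: μ₀ = (μ_n·τ_n − τ_data·x̄)/τ₀ = (-0.8788·0.072760 − 0.043605·9.9) / 0.029155 = -0.495631/0.029155 ≈ -17.0.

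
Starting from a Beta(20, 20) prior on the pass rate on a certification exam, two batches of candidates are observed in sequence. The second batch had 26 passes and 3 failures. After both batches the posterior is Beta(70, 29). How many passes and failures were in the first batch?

24 passes and 6 failures

Because Beta–binomial updating is additive in the counts, the combined data contributed (α_post−α_prior, β_post−β_prior) successes and failures.
Total across both batches: 70−20=50 passes, 29−20=9 failures.
Subtract the second batch: 50−26=24 passes and 9−3=6 failures.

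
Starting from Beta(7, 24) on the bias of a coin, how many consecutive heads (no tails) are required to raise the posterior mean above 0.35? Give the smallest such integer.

After k heads and 0 tails the posterior is Beta(7+k, 24), with mean (7+k)/(7+24+k).
Set (7+k)/(31+k) > 0.35 and solve: k > (0.35·31 − 7)/(1 − 0.35) = 5.923.
The smallest integer exceeding 5.923 is 6.

k = 6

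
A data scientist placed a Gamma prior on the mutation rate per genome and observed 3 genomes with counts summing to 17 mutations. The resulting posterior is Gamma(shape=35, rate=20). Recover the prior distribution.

Gamma(shape=18, rate=17)

A Gamma(α, β) prior (rate parametrization) on a Poisson rate with n observations summing to S gives posterior Gamma(α+S, β+n).
So α = 35 − 17 = 18 and β = 20 − 3 = 17.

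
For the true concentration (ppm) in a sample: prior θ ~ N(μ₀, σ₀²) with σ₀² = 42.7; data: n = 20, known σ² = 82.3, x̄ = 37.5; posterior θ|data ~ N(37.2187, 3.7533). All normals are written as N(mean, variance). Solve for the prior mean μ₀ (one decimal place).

With known observation variance, the Normal–Normal posterior has precision τ_n = τ₀ + n/σ² and mean μ_n = (τ₀μ₀ + (n/σ²)x̄)/τ_n.
Here τ₀ = 1/42.7 = 0.023419 and τ_data = 20/82.3 = 0.243013, so τ_n = 0.266432.
Rearranging for μ₀: μ₀ = (μ_n·τ_n − τ_data·x̄)/τ₀ = (37.2187·0.266432 − 0.243013·37.5) / 0.023419 = 0.803265/0.023419 ≈ 34.3.

μ₀ = 34.3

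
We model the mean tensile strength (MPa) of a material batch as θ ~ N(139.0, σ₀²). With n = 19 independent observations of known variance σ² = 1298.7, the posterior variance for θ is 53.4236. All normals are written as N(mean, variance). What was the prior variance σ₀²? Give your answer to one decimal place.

For the Normal–Normal model with known σ², precisions add: τ_n = τ₀ + n/σ².
So 1/σ₀² = 1/53.4236 − 19/1298.7 = 0.018718 − 0.014630 = 0.004088.
Hence σ₀² = 1/0.004088 ≈ 244.6.

σ₀² = 244.6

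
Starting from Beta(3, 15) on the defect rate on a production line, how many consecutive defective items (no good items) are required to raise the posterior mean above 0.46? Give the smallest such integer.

After k defective items and 0 good items the posterior is Beta(3+k, 15), with mean (3+k)/(3+15+k).
Set (3+k)/(18+k) > 0.46 and solve: k > (0.46·18 − 3)/(1 − 0.46) = 9.778.
The smallest integer exceeding 9.778 is 10.

k = 10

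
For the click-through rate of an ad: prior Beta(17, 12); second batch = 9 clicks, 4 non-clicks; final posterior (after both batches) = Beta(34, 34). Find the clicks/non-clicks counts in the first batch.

Because Beta–binomial updating is additive in the counts, the combined data contributed (α_post−α_prior, β_post−β_prior) successes and failures.
Total across both batches: 34−17=17 clicks, 34−12=22 non-clicks.
Subtract the second batch: 17−9=8 clicks and 22−4=18 non-clicks.

8 clicks and 18 non-clicks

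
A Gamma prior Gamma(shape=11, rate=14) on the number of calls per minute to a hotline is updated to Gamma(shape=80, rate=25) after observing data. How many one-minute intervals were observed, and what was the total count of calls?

n = 11 one-minute intervals with total 69 calls

Gamma–Poisson conjugacy: posterior shape = α + Σxᵢ, posterior rate = β + n.
Matching: Σxᵢ = 80 − 11 = 69 and n = 25 − 14 = 11.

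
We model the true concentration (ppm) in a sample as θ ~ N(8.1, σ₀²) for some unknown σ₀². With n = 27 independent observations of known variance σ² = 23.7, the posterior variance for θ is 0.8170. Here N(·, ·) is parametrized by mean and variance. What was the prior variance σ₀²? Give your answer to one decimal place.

σ₀² = 11.8

For the Normal–Normal model with known σ², precisions add: τ_n = τ₀ + n/σ².
So 1/σ₀² = 1/0.8170 − 27/23.7 = 1.223990 − 1.139241 = 0.084749.
Hence σ₀² = 1/0.084749 ≈ 11.8.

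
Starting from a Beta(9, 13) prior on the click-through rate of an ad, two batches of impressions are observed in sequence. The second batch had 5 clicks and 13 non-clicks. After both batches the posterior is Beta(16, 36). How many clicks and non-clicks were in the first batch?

2 clicks and 10 non-clicks

Sequential conjugate updates are equivalent to a single update on the pooled data, so total successes = posterior α − prior α and total failures = posterior β − prior β.
Total across both batches: 16−9=7 clicks, 36−13=23 non-clicks.
Subtract the second batch: 7−5=2 clicks and 23−13=10 non-clicks.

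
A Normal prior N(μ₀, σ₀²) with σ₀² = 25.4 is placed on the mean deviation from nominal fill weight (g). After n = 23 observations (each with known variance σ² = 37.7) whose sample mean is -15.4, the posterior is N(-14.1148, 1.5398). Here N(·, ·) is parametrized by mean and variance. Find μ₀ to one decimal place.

μ₀ = 5.8

With known observation variance, the Normal–Normal posterior has precision τ_n = τ₀ + n/σ² and mean μ_n = (τ₀μ₀ + (n/σ²)x̄)/τ_n.
Here τ₀ = 1/25.4 = 0.039370 and τ_data = 23/37.7 = 0.610080, so τ_n = 0.649450.
Rearranging for μ₀: μ₀ = (μ_n·τ_n − τ_data·x̄)/τ₀ = (-14.1148·0.649450 − 0.610080·-15.4) / 0.039370 = 0.228375/0.039370 ≈ 5.8.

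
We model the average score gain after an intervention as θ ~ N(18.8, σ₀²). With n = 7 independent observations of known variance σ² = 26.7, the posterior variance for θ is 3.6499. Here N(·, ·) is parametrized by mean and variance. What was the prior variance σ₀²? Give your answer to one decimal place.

σ₀² = 84.7

Posterior precision equals prior precision plus data precision: 1/σ_n² = 1/σ₀² + n/σ².
So 1/σ₀² = 1/3.6499 − 7/26.7 = 0.273980 − 0.262172 = 0.011808.
Hence σ₀² = 1/0.011808 ≈ 84.7.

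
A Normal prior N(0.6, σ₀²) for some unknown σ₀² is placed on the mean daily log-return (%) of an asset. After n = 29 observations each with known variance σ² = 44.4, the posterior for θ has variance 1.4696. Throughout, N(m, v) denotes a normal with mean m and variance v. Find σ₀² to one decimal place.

For the Normal–Normal model with known σ², precisions add: τ_n = τ₀ + n/σ².
So 1/σ₀² = 1/1.4696 − 29/44.4 = 0.680457 − 0.653153 = 0.027304.
Hence σ₀² = 1/0.027304 ≈ 36.6.

σ₀² = 36.6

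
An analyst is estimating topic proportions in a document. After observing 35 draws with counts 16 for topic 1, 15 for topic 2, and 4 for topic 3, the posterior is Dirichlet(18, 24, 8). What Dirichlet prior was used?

For a Dirichlet(α) prior with multinomial counts c, the posterior is Dirichlet(α + c) componentwise.
Subtract each count from the matching posterior parameter: 18−16=2, 24−15=9, 8−4=4.

Dirichlet(2, 9, 4)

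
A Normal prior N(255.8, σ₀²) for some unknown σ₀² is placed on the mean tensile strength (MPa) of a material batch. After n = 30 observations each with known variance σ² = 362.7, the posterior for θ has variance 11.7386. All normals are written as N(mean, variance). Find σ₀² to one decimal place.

σ₀² = 403.9

Posterior precision equals prior precision plus data precision: 1/σ_n² = 1/σ₀² + n/σ².
So 1/σ₀² = 1/11.7386 − 30/362.7 = 0.085189 − 0.082713 = 0.002476.
Hence σ₀² = 1/0.002476 ≈ 403.9.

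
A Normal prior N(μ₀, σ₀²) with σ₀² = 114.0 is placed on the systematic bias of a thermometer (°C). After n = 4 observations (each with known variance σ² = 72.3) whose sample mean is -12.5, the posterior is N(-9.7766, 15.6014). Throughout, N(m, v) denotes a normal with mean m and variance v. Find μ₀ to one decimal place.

μ₀ = 7.4

With known observation variance, the Normal–Normal posterior has precision τ_n = τ₀ + n/σ² and mean μ_n = (τ₀μ₀ + (n/σ²)x̄)/τ_n.
Here τ₀ = 1/114.0 = 0.008772 and τ_data = 4/72.3 = 0.055325, so τ_n = 0.064097.
Rearranging for μ₀: μ₀ = (μ_n·τ_n − τ_data·x̄)/τ₀ = (-9.7766·0.064097 − 0.055325·-12.5) / 0.008772 = 0.064912/0.008772 ≈ 7.4.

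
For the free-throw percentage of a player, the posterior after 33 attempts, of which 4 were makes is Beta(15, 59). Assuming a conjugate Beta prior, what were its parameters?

Beta is conjugate to the binomial likelihood: posterior = Beta(α+s, β+f).
So α = 15 − 4 = 11 and β = 59 − 29 = 30.

Beta(11, 30)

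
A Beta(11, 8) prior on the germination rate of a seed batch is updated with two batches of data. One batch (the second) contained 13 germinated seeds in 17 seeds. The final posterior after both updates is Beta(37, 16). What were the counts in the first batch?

Because Beta–binomial updating is additive in the counts, the combined data contributed (α_post−α_prior, β_post−β_prior) successes and failures.
Total across both batches: 37−11=26 germinated seeds, 16−8=8 non-germinating seeds.
Subtract the second batch: 26−13=13 germinated seeds and 8−4=4 non-germinating seeds.

13 germinated seeds and 4 non-germinating seeds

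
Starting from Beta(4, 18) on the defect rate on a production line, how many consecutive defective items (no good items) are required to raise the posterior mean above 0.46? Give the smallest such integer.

After k defective items and 0 good items the posterior is Beta(4+k, 18), with mean (4+k)/(4+18+k).
Set (4+k)/(22+k) > 0.46 and solve: k > (0.46·22 − 4)/(1 − 0.46) = 11.333.
The smallest integer exceeding 11.333 is 12, and checking k=12: (16)/(34) = 0.4706 > 0.46.

k = 12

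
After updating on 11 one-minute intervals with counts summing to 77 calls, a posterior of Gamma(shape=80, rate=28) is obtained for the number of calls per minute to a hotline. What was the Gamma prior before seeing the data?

Gamma(shape=3, rate=17)

Gamma–Poisson conjugacy: posterior shape = α + Σxᵢ, posterior rate = β + n.
So α = 80 − 77 = 3 and β = 28 − 11 = 17.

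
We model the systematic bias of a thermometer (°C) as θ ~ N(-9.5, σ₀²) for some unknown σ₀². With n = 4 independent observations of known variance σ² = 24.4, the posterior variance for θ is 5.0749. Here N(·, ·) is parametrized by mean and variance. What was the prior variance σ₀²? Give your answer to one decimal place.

σ₀² = 30.2

Posterior precision equals prior precision plus data precision: 1/σ_n² = 1/σ₀² + n/σ².
So 1/σ₀² = 1/5.0749 − 4/24.4 = 0.197048 − 0.163934 = 0.033114.
Hence σ₀² = 1/0.033114 ≈ 30.2.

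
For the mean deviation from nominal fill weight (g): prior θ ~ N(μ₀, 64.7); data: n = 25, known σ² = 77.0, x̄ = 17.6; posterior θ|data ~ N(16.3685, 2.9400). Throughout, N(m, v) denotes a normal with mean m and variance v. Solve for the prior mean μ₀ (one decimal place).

The posterior mean is a precision-weighted average: μ_n = (τ₀μ₀ + τ_data·x̄)/(τ₀+τ_data), with τ₀=1/σ₀² and τ_data=n/σ².
Here τ₀ = 1/64.7 = 0.015456 and τ_data = 25/77.0 = 0.324675, so τ_n = 0.340131.
Rearranging for μ₀: μ₀ = (μ_n·τ_n − τ_data·x̄)/τ₀ = (16.3685·0.340131 − 0.324675·17.6) / 0.015456 = -0.146846/0.015456 ≈ -9.5.

μ₀ = -9.5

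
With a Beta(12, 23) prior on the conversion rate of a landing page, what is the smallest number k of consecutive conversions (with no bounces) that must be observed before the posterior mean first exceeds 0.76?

k = 61

After k conversions and 0 bounces the posterior is Beta(12+k, 23), with mean (12+k)/(12+23+k).
Set (12+k)/(35+k) > 0.76 and solve: k > (0.76·35 − 12)/(1 − 0.76) = 60.833.
The smallest integer exceeding 60.833 is 61.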